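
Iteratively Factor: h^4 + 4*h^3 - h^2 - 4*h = (h)*(h^3 + 4*h^2 - h - 4) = h*(h + 4)*(h^2 - 1) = h*(h + 1)*(h + 4)*(h - 1)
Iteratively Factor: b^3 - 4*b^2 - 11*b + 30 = (b - 2)*(b^2 - 2*b - 15) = (b - 5)*(b - 2)*(b + 3)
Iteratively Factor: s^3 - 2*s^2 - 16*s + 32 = (s + 4)*(s^2 - 6*s + 8) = (s - 4)*(s + 4)*(s - 2)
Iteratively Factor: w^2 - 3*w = (w)*(w - 3)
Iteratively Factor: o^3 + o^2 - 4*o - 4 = (o - 2)*(o^2 + 3*o + 2) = (o - 2)*(o + 2)*(o + 1)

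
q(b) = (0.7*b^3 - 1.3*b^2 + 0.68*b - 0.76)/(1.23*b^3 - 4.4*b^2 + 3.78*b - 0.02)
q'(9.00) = -0.02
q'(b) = (-3.69*b^2 + 8.8*b - 3.78)*(0.7*b^3 - 1.3*b^2 + 0.68*b - 0.76)/(1.23*b^3 - 4.4*b^2 + 3.78*b - 0.02)^2 + (2.1*b^2 - 2.6*b + 0.68)/(1.23*b^3 - 4.4*b^2 + 3.78*b - 0.02) = (-1.481*b^4 + 3.6192*b^3 + 0.840400000000001*b^2 - 6.636*b + 2.8592)/(1.5129*b^6 - 10.824*b^5 + 28.6588*b^4 - 33.3132*b^3 + 14.4644*b^2 - 0.1512*b + 0.0004)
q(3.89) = 1.14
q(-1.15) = 0.36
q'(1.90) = -14.63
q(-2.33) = 0.38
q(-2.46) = 0.38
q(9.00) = 0.71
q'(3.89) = -0.32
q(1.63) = 0.33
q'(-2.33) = -0.03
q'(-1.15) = 0.02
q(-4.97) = 0.44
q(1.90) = -2.24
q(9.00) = 0.71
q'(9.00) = -0.02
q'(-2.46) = -0.03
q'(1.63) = -10.24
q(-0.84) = 0.38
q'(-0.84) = 0.12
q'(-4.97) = -0.02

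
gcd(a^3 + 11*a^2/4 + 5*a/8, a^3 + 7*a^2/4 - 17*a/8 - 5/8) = a^2 + 11*a/4 + 5/8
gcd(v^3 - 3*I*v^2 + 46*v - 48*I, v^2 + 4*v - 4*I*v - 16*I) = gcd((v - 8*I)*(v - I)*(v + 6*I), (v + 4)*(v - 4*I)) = 1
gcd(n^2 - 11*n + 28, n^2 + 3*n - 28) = n - 4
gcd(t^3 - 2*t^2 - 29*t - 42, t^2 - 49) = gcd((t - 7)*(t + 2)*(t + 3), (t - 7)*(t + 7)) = t - 7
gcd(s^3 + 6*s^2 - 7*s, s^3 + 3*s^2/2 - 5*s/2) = s^2 - s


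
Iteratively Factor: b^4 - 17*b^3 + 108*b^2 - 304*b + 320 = (b - 4)*(b^3 - 13*b^2 + 56*b - 80) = (b - 4)^2*(b^2 - 9*b + 20) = (b - 4)^3*(b - 5)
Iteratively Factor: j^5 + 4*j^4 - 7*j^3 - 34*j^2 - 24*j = (j - 3)*(j^4 + 7*j^3 + 14*j^2 + 8*j) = (j - 3)*(j + 2)*(j^3 + 5*j^2 + 4*j) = j*(j - 3)*(j + 2)*(j^2 + 5*j + 4) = j*(j - 3)*(j + 1)*(j + 2)*(j + 4)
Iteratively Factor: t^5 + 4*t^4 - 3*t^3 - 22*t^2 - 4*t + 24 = (t - 1)*(t^4 + 5*t^3 + 2*t^2 - 20*t - 24) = (t - 1)*(t + 3)*(t^3 + 2*t^2 - 4*t - 8) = (t - 2)*(t - 1)*(t + 3)*(t^2 + 4*t + 4) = (t - 2)*(t - 1)*(t + 2)*(t + 3)*(t + 2)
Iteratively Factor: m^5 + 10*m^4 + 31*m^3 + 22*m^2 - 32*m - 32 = (m + 2)*(m^4 + 8*m^3 + 15*m^2 - 8*m - 16) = (m + 2)*(m + 4)*(m^3 + 4*m^2 - m - 4) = (m + 2)*(m + 4)^2*(m^2 - 1) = (m - 1)*(m + 2)*(m + 4)^2*(m + 1)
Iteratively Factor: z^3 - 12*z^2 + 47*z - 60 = (z - 4)*(z^2 - 8*z + 15) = (z - 4)*(z - 3)*(z - 5)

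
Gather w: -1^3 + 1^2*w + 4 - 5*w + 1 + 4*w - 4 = 0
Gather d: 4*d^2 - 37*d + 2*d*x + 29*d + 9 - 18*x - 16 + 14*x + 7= 4*d^2 + d*(2*x - 8) - 4*x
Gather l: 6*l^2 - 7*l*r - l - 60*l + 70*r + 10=6*l^2 + l*(-7*r - 61) + 70*r + 10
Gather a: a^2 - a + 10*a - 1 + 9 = a^2 + 9*a + 8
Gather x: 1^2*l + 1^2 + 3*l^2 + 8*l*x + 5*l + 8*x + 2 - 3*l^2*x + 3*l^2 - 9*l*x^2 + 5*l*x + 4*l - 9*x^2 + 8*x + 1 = 6*l^2 + 10*l + x^2*(-9*l - 9) + x*(-3*l^2 + 13*l + 16) + 4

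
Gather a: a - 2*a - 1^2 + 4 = 3 - a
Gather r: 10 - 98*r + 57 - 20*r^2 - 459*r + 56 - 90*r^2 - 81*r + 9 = -110*r^2 - 638*r + 132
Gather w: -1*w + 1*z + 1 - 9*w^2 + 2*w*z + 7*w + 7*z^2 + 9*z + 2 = -9*w^2 + w*(2*z + 6) + 7*z^2 + 10*z + 3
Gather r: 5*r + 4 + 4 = 5*r + 8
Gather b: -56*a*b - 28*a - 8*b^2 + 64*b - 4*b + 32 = -28*a - 8*b^2 + b*(60 - 56*a) + 32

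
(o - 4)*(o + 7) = o^2 + 3*o - 28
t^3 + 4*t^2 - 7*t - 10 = (t - 2)*(t + 1)*(t + 5)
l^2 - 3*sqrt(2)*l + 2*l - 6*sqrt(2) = (l + 2)*(l - 3*sqrt(2))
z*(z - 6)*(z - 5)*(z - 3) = z^4 - 14*z^3 + 63*z^2 - 90*z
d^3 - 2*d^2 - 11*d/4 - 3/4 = (d - 3)*(d + 1/2)^2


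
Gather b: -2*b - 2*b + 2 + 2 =4 - 4*b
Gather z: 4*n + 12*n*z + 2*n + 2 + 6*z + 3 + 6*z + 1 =6*n + z*(12*n + 12) + 6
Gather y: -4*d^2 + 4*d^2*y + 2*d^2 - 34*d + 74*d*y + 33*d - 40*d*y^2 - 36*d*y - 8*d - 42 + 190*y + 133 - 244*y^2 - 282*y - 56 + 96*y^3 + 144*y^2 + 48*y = -2*d^2 - 9*d + 96*y^3 + y^2*(-40*d - 100) + y*(4*d^2 + 38*d - 44) + 35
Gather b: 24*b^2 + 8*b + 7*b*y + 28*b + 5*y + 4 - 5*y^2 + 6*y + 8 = 24*b^2 + b*(7*y + 36) - 5*y^2 + 11*y + 12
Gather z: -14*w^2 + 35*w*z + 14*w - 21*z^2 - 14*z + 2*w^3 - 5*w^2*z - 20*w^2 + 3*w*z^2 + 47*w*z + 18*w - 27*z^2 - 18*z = 2*w^3 - 34*w^2 + 32*w + z^2*(3*w - 48) + z*(-5*w^2 + 82*w - 32)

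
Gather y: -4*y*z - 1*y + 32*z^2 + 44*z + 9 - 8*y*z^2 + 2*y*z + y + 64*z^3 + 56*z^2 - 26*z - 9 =y*(-8*z^2 - 2*z) + 64*z^3 + 88*z^2 + 18*z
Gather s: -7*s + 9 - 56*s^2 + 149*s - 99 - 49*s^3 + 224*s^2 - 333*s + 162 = -49*s^3 + 168*s^2 - 191*s + 72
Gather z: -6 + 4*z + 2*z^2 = 2*z^2 + 4*z - 6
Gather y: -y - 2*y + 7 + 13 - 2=18 - 3*y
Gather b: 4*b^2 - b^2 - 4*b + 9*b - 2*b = 3*b^2 + 3*b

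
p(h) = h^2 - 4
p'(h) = 2*h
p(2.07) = 0.28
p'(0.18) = 0.36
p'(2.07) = 4.14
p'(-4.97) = -9.94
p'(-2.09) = -4.18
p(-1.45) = -1.90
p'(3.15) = 6.30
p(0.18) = -3.97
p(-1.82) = -0.69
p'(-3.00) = -6.00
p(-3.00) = 5.00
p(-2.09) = 0.37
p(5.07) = 21.70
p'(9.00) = 18.00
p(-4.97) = 20.70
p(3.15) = 5.92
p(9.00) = 77.00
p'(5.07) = 10.14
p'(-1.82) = -3.64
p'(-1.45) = -2.90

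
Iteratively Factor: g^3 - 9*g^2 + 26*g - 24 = (g - 4)*(g^2 - 5*g + 6) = (g - 4)*(g - 2)*(g - 3)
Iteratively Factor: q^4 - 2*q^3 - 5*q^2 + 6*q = (q)*(q^3 - 2*q^2 - 5*q + 6) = q*(q - 1)*(q^2 - q - 6) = q*(q - 3)*(q - 1)*(q + 2)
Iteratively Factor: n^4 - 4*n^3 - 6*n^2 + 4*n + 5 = (n + 1)*(n^3 - 5*n^2 - n + 5) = (n - 1)*(n + 1)*(n^2 - 4*n - 5) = (n - 1)*(n + 1)^2*(n - 5)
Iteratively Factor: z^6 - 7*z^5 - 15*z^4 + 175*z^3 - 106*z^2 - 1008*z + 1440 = (z + 3)*(z^5 - 10*z^4 + 15*z^3 + 130*z^2 - 496*z + 480) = (z + 3)*(z + 4)*(z^4 - 14*z^3 + 71*z^2 - 154*z + 120) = (z - 4)*(z + 3)*(z + 4)*(z^3 - 10*z^2 + 31*z - 30) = (z - 5)*(z - 4)*(z + 3)*(z + 4)*(z^2 - 5*z + 6) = (z - 5)*(z - 4)*(z - 3)*(z + 3)*(z + 4)*(z - 2)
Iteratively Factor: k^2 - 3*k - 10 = (k + 2)*(k - 5)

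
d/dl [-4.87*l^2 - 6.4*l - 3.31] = -9.74*l - 6.4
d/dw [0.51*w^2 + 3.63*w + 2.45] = 1.02*w + 3.63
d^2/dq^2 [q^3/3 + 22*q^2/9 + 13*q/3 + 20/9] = 2*q + 44/9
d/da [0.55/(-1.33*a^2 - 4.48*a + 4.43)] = (1.463*a + 2.464)/(1.33*a^2 + 4.48*a - 4.43)^2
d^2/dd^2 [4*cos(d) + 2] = -4*cos(d)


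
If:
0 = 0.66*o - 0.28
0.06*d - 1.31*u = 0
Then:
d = 21.8333333333333*u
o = 0.42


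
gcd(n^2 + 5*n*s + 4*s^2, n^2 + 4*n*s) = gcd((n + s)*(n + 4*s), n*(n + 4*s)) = n + 4*s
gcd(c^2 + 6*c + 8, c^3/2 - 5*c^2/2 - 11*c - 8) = c + 2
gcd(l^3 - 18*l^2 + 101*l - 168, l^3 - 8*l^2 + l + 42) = l^2 - 10*l + 21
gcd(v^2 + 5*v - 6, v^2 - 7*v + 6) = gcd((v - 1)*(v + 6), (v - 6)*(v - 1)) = v - 1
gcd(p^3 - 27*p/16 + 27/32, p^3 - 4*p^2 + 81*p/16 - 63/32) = p - 3/4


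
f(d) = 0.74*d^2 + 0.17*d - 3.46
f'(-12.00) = -17.59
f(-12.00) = 101.06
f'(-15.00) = -22.03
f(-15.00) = 160.49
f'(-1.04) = -1.37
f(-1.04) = -2.84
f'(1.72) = 2.72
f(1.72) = -0.98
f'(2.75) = 4.24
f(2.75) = 2.60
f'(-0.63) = -0.76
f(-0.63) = -3.27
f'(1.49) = 2.38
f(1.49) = -1.56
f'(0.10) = 0.32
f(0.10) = -3.44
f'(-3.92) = -5.63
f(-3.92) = 7.24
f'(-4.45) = -6.42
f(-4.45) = 10.44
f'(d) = 1.48*d + 0.17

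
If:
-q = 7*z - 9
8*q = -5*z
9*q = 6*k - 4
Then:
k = -67/102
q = -15/17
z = 24/17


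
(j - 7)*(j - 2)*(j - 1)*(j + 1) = j^4 - 9*j^3 + 13*j^2 + 9*j - 14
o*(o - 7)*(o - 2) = o^3 - 9*o^2 + 14*o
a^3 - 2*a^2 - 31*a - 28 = (a - 7)*(a + 1)*(a + 4)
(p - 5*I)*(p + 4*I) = p^2 - I*p + 20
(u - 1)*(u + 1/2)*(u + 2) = u^3 + 3*u^2/2 - 3*u/2 - 1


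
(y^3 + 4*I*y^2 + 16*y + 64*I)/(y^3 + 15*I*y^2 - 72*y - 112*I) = (y - 4*I)/(y + 7*I)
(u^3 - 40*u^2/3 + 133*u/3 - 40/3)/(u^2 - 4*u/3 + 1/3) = (u^2 - 13*u + 40)/(u - 1)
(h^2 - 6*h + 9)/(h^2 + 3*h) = (h^2 - 6*h + 9)/(h*(h + 3))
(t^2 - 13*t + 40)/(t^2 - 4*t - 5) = (t - 8)/(t + 1)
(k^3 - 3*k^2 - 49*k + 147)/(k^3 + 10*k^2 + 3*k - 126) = (k - 7)/(k + 6)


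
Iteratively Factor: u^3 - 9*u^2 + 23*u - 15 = (u - 3)*(u^2 - 6*u + 5) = (u - 3)*(u - 1)*(u - 5)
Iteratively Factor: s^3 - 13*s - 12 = (s + 1)*(s^2 - s - 12) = (s - 4)*(s + 1)*(s + 3)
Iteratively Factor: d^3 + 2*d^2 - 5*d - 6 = (d + 3)*(d^2 - d - 2) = (d - 2)*(d + 3)*(d + 1)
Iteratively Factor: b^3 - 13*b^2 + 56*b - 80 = (b - 4)*(b^2 - 9*b + 20) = (b - 4)^2*(b - 5)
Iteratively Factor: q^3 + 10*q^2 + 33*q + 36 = (q + 3)*(q^2 + 7*q + 12) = (q + 3)*(q + 4)*(q + 3)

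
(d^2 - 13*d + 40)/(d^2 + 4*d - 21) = (d^2 - 13*d + 40)/(d^2 + 4*d - 21)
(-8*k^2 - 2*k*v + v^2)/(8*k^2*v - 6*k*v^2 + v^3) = (2*k + v)/(v*(-2*k + v))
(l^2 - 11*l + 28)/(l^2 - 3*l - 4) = (l - 7)/(l + 1)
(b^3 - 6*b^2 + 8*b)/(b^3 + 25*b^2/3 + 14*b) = 3*(b^2 - 6*b + 8)/(3*b^2 + 25*b + 42)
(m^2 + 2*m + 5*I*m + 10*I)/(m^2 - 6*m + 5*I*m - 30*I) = (m + 2)/(m - 6)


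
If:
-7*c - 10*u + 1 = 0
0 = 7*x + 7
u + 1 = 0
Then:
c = 11/7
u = -1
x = -1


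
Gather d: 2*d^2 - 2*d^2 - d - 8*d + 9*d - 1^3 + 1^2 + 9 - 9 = 0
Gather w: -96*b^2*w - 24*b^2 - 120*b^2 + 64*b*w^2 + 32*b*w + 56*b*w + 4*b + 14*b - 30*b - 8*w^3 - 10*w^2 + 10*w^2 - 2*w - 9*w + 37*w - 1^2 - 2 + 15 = -144*b^2 + 64*b*w^2 - 12*b - 8*w^3 + w*(-96*b^2 + 88*b + 26) + 12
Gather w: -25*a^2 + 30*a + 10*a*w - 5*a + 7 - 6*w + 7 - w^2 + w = -25*a^2 + 25*a - w^2 + w*(10*a - 5) + 14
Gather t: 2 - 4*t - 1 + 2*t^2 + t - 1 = 2*t^2 - 3*t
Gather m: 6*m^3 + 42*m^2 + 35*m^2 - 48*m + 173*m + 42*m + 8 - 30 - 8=6*m^3 + 77*m^2 + 167*m - 30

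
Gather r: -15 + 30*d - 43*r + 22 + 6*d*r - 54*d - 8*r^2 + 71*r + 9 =-24*d - 8*r^2 + r*(6*d + 28) + 16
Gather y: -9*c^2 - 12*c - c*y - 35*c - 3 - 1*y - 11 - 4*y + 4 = -9*c^2 - 47*c + y*(-c - 5) - 10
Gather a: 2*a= 2*a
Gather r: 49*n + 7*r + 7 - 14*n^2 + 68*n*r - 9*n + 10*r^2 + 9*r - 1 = -14*n^2 + 40*n + 10*r^2 + r*(68*n + 16) + 6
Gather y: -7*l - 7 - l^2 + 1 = -l^2 - 7*l - 6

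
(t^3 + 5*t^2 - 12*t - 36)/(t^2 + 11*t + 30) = (t^2 - t - 6)/(t + 5)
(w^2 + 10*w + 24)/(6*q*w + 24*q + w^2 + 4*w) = (w + 6)/(6*q + w)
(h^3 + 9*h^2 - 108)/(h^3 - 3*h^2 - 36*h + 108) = (h + 6)/(h - 6)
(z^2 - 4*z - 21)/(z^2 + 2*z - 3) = (z - 7)/(z - 1)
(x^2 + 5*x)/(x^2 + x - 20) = x/(x - 4)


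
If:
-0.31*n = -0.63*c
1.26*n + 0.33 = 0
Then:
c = -0.13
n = -0.26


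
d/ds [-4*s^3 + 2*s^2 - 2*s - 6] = -12*s^2 + 4*s - 2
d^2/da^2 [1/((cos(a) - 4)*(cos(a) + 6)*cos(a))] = (8*(1 - cos(a)^2)^2/cos(a)^3 + 12*sin(a)^6/cos(a)^3 + 3*cos(a)^3 - 22*cos(a)^2 - 288*tan(a)^2 - 112 - 644/cos(a) + 1132/cos(a)^3)/((cos(a) - 4)^3*(cos(a) + 6)^3)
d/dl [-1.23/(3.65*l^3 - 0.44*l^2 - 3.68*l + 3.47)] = (13.4685*l^2 - 1.0824*l - 4.5264)/(3.65*l^3 - 0.44*l^2 - 3.68*l + 3.47)^2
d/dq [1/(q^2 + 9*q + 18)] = (-2*q - 9)/(q^2 + 9*q + 18)^2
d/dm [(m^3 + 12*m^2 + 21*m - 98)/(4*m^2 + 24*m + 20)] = (m^4 + 12*m^3 + 66*m^2 + 316*m + 693)/(4*(m^4 + 12*m^3 + 46*m^2 + 60*m + 25))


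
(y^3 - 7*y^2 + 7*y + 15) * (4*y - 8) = 4*y^4 - 36*y^3 + 84*y^2 + 4*y - 120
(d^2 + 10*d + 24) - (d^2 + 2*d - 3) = 8*d + 27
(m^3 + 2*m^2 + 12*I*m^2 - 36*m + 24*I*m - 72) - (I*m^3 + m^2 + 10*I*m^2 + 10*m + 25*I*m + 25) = m^3 - I*m^3 + m^2 + 2*I*m^2 - 46*m - I*m - 97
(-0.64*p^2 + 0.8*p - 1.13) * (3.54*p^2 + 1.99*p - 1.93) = -2.2656*p^4 + 1.5584*p^3 - 1.173*p^2 - 3.7927*p + 2.1809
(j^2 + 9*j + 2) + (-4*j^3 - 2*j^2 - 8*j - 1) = -4*j^3 - j^2 + j + 1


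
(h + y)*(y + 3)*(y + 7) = h*y^2 + 10*h*y + 21*h + y^3 + 10*y^2 + 21*y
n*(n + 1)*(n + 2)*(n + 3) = n^4 + 6*n^3 + 11*n^2 + 6*n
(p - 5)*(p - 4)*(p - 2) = p^3 - 11*p^2 + 38*p - 40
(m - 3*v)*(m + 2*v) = m^2 - m*v - 6*v^2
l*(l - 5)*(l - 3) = l^3 - 8*l^2 + 15*l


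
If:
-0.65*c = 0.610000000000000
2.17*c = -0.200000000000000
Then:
No Solution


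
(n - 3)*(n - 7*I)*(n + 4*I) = n^3 - 3*n^2 - 3*I*n^2 + 28*n + 9*I*n - 84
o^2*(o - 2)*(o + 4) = o^4 + 2*o^3 - 8*o^2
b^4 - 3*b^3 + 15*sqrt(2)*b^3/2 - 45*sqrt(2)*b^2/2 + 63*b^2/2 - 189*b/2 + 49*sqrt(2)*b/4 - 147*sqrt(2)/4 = (b - 3)*(b + sqrt(2)/2)*(b + 7*sqrt(2)/2)^2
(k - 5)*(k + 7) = k^2 + 2*k - 35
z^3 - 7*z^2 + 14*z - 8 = (z - 4)*(z - 2)*(z - 1)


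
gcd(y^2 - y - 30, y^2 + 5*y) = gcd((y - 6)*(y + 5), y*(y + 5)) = y + 5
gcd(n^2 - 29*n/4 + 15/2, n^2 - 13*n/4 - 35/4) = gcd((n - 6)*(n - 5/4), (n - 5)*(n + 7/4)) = 1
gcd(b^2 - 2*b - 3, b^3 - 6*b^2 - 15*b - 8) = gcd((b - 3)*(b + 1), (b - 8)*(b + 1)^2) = b + 1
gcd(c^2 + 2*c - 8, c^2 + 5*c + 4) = c + 4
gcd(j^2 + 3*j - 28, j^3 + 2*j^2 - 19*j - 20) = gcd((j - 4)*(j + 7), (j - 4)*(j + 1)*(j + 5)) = j - 4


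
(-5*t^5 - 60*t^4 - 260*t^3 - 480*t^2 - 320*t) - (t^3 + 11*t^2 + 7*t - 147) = -5*t^5 - 60*t^4 - 261*t^3 - 491*t^2 - 327*t + 147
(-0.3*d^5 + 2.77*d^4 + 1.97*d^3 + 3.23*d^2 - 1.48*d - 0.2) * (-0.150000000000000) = 0.045*d^5 - 0.4155*d^4 - 0.2955*d^3 - 0.4845*d^2 + 0.222*d + 0.03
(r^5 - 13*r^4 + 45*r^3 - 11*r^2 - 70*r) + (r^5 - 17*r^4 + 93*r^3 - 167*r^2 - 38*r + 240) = 2*r^5 - 30*r^4 + 138*r^3 - 178*r^2 - 108*r + 240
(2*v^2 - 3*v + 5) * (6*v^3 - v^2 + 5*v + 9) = 12*v^5 - 20*v^4 + 43*v^3 - 2*v^2 - 2*v + 45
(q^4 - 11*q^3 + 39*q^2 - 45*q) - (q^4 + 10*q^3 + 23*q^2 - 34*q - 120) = -21*q^3 + 16*q^2 - 11*q + 120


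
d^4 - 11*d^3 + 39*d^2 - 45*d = d*(d - 5)*(d - 3)^2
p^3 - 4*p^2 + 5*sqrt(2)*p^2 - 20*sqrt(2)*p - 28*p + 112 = (p - 4)*(p - 2*sqrt(2))*(p + 7*sqrt(2))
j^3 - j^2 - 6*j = j*(j - 3)*(j + 2)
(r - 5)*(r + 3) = r^2 - 2*r - 15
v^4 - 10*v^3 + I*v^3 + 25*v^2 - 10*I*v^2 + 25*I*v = v*(v - 5)^2*(v + I)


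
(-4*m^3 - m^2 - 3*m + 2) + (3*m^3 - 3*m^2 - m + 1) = -m^3 - 4*m^2 - 4*m + 3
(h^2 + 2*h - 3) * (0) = 0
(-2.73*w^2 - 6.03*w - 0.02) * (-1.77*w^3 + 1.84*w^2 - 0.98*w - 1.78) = 4.8321*w^5 + 5.6499*w^4 - 8.3844*w^3 + 10.732*w^2 + 10.753*w + 0.0356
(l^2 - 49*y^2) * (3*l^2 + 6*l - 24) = 3*l^4 + 6*l^3 - 147*l^2*y^2 - 24*l^2 - 294*l*y^2 + 1176*y^2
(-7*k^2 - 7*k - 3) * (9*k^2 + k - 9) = -63*k^4 - 70*k^3 + 29*k^2 + 60*k + 27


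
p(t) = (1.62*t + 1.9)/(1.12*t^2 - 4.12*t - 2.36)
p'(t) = (4.12 - 2.24*t)*(1.62*t + 1.9)/(1.12*t^2 - 4.12*t - 2.36)^2 + 1.62/(1.12*t^2 - 4.12*t - 2.36)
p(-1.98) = -0.13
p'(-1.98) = 0.05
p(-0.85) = 0.27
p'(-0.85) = 1.66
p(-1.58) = -0.09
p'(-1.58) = 0.13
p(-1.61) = -0.10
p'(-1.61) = 0.12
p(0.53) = -0.65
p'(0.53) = 0.07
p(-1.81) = -0.12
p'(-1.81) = 0.08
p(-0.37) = -1.91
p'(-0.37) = 11.45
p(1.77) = -0.78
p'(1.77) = -0.24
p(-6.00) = -0.12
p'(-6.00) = -0.01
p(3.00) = -1.46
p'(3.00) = -1.17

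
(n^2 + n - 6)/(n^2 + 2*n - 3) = (n - 2)/(n - 1)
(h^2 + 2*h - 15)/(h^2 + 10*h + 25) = (h - 3)/(h + 5)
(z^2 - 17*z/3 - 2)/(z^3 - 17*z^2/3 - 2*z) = 1/z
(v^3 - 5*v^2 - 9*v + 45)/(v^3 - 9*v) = (v - 5)/v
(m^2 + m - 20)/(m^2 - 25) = (m - 4)/(m - 5)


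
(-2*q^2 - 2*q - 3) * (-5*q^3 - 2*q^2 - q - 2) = 10*q^5 + 14*q^4 + 21*q^3 + 12*q^2 + 7*q + 6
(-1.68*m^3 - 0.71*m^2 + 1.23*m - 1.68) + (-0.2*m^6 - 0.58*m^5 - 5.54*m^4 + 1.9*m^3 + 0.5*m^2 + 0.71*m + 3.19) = -0.2*m^6 - 0.58*m^5 - 5.54*m^4 + 0.22*m^3 - 0.21*m^2 + 1.94*m + 1.51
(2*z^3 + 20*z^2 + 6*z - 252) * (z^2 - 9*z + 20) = 2*z^5 + 2*z^4 - 134*z^3 + 94*z^2 + 2388*z - 5040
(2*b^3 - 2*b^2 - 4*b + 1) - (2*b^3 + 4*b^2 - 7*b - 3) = -6*b^2 + 3*b + 4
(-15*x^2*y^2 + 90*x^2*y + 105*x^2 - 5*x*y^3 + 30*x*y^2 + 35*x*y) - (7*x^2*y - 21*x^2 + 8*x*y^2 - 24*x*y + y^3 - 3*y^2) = -15*x^2*y^2 + 83*x^2*y + 126*x^2 - 5*x*y^3 + 22*x*y^2 + 59*x*y - y^3 + 3*y^2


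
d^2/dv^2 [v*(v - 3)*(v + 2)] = 6*v - 2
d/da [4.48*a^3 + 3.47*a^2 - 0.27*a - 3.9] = 13.44*a^2 + 6.94*a - 0.27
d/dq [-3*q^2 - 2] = -6*q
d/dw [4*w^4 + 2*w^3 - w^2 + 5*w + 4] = 16*w^3 + 6*w^2 - 2*w + 5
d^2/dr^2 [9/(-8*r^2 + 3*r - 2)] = 18*(64*r^2 - 24*r - (16*r - 3)^2 + 16)/(8*r^2 - 3*r + 2)^3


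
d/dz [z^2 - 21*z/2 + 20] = 2*z - 21/2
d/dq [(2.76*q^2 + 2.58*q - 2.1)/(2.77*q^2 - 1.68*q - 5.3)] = (-11.7834*q^2 - 17.622*q - 17.202)/(7.6729*q^4 - 9.3072*q^3 - 26.5396*q^2 + 17.808*q + 28.09)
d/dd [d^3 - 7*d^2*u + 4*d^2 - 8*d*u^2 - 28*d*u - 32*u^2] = 3*d^2 - 14*d*u + 8*d - 8*u^2 - 28*u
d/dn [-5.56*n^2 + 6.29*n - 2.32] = 6.29 - 11.12*n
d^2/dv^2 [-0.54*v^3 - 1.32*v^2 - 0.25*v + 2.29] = -3.24*v - 2.64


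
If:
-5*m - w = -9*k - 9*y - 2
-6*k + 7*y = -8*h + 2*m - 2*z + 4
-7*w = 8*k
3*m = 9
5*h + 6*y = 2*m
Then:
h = 852*z/967 - 2286/967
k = 630*z/967 - 1309/967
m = 3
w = 1496/967 - 720*z/967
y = 2872/967 - 710*z/967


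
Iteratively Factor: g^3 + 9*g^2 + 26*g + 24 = (g + 2)*(g^2 + 7*g + 12) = (g + 2)*(g + 3)*(g + 4)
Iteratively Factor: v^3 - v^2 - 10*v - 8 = (v + 1)*(v^2 - 2*v - 8) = (v + 1)*(v + 2)*(v - 4)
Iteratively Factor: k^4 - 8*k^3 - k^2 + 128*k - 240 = (k + 4)*(k^3 - 12*k^2 + 47*k - 60) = (k - 3)*(k + 4)*(k^2 - 9*k + 20) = (k - 5)*(k - 3)*(k + 4)*(k - 4)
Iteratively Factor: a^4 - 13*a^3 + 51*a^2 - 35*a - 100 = (a + 1)*(a^3 - 14*a^2 + 65*a - 100) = (a - 4)*(a + 1)*(a^2 - 10*a + 25) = (a - 5)*(a - 4)*(a + 1)*(a - 5)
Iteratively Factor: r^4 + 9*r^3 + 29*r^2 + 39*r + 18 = (r + 3)*(r^3 + 6*r^2 + 11*r + 6) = (r + 3)^2*(r^2 + 3*r + 2) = (r + 2)*(r + 3)^2*(r + 1)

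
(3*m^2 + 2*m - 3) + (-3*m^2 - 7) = 2*m - 10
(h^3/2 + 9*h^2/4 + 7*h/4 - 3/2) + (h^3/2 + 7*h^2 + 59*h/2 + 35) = h^3 + 37*h^2/4 + 125*h/4 + 67/2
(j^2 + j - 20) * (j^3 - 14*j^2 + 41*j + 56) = j^5 - 13*j^4 + 7*j^3 + 377*j^2 - 764*j - 1120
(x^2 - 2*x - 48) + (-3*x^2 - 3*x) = -2*x^2 - 5*x - 48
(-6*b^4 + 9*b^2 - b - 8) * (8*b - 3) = -48*b^5 + 18*b^4 + 72*b^3 - 35*b^2 - 61*b + 24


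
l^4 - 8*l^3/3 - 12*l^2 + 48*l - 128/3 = (l - 8/3)*(l - 2)^2*(l + 4)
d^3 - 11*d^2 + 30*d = d*(d - 6)*(d - 5)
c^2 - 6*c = c*(c - 6)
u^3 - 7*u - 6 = (u - 3)*(u + 1)*(u + 2)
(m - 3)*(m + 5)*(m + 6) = m^3 + 8*m^2 - 3*m - 90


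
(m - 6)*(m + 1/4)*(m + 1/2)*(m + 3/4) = m^4 - 9*m^3/2 - 133*m^2/16 - 129*m/32 - 9/16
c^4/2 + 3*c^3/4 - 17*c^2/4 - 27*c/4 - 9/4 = (c/2 + 1/2)*(c - 3)*(c + 1/2)*(c + 3)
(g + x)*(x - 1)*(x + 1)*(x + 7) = g*x^3 + 7*g*x^2 - g*x - 7*g + x^4 + 7*x^3 - x^2 - 7*x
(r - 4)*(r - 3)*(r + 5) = r^3 - 2*r^2 - 23*r + 60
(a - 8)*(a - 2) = a^2 - 10*a + 16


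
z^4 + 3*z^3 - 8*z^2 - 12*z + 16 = (z - 2)*(z - 1)*(z + 2)*(z + 4)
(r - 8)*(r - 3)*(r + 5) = r^3 - 6*r^2 - 31*r + 120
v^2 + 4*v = v*(v + 4)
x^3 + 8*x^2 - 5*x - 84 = (x - 3)*(x + 4)*(x + 7)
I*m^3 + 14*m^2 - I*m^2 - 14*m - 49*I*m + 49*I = (m - 7*I)^2*(I*m - I)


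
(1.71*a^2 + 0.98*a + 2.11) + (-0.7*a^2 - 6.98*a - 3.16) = 1.01*a^2 - 6.0*a - 1.05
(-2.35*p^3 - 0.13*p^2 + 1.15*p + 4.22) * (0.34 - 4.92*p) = 11.562*p^4 - 0.1594*p^3 - 5.7022*p^2 - 20.3714*p + 1.4348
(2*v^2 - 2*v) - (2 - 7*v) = 2*v^2 + 5*v - 2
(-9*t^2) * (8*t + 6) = -72*t^3 - 54*t^2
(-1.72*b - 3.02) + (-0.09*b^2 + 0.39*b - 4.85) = -0.09*b^2 - 1.33*b - 7.87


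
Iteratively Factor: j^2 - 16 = (j + 4)*(j - 4)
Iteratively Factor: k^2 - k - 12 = (k + 3)*(k - 4)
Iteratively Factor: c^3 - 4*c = (c)*(c^2 - 4) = c*(c + 2)*(c - 2)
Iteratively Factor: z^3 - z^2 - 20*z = (z - 5)*(z^2 + 4*z) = z*(z - 5)*(z + 4)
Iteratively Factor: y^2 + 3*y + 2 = (y + 1)*(y + 2)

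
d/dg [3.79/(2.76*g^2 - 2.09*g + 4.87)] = (7.9211 - 20.9208*g)/(2.76*g^2 - 2.09*g + 4.87)^2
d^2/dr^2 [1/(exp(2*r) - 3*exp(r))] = ((3 - 4*exp(r))*(exp(r) - 3) + 2*(2*exp(r) - 3)^2)*exp(-r)/(exp(r) - 3)^3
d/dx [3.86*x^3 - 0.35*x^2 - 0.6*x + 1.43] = 11.58*x^2 - 0.7*x - 0.6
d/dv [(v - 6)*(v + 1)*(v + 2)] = 3*v^2 - 6*v - 16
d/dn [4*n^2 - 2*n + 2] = 8*n - 2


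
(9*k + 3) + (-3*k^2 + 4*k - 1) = -3*k^2 + 13*k + 2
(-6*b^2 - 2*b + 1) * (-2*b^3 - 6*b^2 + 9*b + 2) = 12*b^5 + 40*b^4 - 44*b^3 - 36*b^2 + 5*b + 2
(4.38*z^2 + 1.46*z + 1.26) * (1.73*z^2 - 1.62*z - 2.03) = 7.5774*z^4 - 4.5698*z^3 - 9.0768*z^2 - 5.005*z - 2.5578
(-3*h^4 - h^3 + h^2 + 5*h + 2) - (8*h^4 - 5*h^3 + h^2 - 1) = -11*h^4 + 4*h^3 + 5*h + 3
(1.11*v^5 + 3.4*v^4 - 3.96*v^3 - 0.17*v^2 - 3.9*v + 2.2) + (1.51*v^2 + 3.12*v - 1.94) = 1.11*v^5 + 3.4*v^4 - 3.96*v^3 + 1.34*v^2 - 0.78*v + 0.26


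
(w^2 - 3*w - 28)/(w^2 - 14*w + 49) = (w + 4)/(w - 7)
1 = 1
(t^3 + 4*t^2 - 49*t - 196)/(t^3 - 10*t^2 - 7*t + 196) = (t + 7)/(t - 7)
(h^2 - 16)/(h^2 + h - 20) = (h + 4)/(h + 5)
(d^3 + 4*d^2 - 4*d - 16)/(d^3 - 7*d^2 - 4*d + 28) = (d + 4)/(d - 7)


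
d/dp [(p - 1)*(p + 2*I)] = 2*p - 1 + 2*I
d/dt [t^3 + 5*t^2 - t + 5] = 3*t^2 + 10*t - 1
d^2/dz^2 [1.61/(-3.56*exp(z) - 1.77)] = (10.144932 - 20.404496*exp(z))*exp(z)/(3.56*exp(z) + 1.77)^3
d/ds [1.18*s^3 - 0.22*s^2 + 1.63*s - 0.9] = 3.54*s^2 - 0.44*s + 1.63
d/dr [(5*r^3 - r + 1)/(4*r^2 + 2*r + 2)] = (-(4*r + 1)*(5*r^3 - r + 1) + (15*r^2 - 1)*(2*r^2 + r + 1))/(2*(2*r^2 + r + 1)^2)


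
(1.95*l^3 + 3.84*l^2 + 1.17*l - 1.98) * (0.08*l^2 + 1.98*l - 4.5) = 0.156*l^5 + 4.1682*l^4 - 1.0782*l^3 - 15.1218*l^2 - 9.1854*l + 8.91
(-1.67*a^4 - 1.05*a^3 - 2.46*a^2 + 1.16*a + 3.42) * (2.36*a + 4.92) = -3.9412*a^5 - 10.6944*a^4 - 10.9716*a^3 - 9.3656*a^2 + 13.7784*a + 16.8264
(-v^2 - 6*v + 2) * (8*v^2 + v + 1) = -8*v^4 - 49*v^3 + 9*v^2 - 4*v + 2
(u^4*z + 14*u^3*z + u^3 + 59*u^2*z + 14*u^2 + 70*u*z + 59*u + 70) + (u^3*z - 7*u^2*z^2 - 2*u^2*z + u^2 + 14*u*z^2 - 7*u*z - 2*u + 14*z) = u^4*z + 15*u^3*z + u^3 - 7*u^2*z^2 + 57*u^2*z + 15*u^2 + 14*u*z^2 + 63*u*z + 57*u + 14*z + 70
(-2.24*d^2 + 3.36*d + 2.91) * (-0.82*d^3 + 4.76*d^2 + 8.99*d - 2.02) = 1.8368*d^5 - 13.4176*d^4 - 6.5302*d^3 + 48.5828*d^2 + 19.3737*d - 5.8782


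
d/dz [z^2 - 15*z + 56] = 2*z - 15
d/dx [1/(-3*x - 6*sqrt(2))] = 1/(3*(x + 2*sqrt(2))^2)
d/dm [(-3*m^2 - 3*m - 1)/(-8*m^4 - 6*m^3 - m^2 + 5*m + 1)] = 2*(-24*m^5 - 45*m^4 - 34*m^3 - 18*m^2 - 4*m + 1)/(64*m^8 + 96*m^7 + 52*m^6 - 68*m^5 - 75*m^4 - 22*m^3 + 23*m^2 + 10*m + 1)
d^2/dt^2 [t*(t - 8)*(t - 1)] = 6*t - 18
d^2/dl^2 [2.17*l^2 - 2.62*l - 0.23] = 4.34000000000000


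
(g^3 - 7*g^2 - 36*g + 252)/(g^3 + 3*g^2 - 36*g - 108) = (g - 7)/(g + 3)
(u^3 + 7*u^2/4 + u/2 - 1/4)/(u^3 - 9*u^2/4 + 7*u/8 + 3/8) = 2*(4*u^3 + 7*u^2 + 2*u - 1)/(8*u^3 - 18*u^2 + 7*u + 3)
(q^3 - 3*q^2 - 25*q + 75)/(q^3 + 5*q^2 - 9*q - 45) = (q - 5)/(q + 3)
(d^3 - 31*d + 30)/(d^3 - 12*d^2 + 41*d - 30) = (d + 6)/(d - 6)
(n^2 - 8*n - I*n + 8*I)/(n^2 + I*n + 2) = (n - 8)/(n + 2*I)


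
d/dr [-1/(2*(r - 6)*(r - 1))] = (r - 7/2)/((r - 6)^2*(r - 1)^2)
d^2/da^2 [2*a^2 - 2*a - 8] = 4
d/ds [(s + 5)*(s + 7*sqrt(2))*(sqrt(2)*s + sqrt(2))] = 3*sqrt(2)*s^2 + 12*sqrt(2)*s + 28*s + 5*sqrt(2) + 84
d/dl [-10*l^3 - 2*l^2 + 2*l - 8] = -30*l^2 - 4*l + 2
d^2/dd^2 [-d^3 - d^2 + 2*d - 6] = -6*d - 2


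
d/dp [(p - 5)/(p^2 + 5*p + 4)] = (p^2 + 5*p - (p - 5)*(2*p + 5) + 4)/(p^2 + 5*p + 4)^2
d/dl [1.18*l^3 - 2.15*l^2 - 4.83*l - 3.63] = 3.54*l^2 - 4.3*l - 4.83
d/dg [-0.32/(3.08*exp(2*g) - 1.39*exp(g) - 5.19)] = (1.9712*exp(g) - 0.4448)*exp(g)/(-3.08*exp(2*g) + 1.39*exp(g) + 5.19)^2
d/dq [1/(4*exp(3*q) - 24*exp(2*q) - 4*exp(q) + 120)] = (-3*exp(2*q) + 12*exp(q) + 1)*exp(q)/(4*(exp(3*q) - 6*exp(2*q) - exp(q) + 30)^2)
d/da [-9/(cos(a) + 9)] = -9*sin(a)/(cos(a) + 9)^2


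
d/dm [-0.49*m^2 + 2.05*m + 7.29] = 2.05 - 0.98*m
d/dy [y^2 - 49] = 2*y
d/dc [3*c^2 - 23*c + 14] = 6*c - 23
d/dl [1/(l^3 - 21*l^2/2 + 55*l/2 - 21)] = 2*(-6*l^2 + 42*l - 55)/(2*l^3 - 21*l^2 + 55*l - 42)^2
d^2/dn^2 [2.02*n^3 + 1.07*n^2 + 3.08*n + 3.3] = 12.12*n + 2.14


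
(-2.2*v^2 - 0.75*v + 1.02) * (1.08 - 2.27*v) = 4.994*v^3 - 0.6735*v^2 - 3.1254*v + 1.1016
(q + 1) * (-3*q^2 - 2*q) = -3*q^3 - 5*q^2 - 2*q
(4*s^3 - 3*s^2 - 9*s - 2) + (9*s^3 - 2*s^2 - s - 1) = 13*s^3 - 5*s^2 - 10*s - 3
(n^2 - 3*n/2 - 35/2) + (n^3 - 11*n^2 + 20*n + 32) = n^3 - 10*n^2 + 37*n/2 + 29/2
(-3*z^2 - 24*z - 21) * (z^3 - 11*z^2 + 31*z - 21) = -3*z^5 + 9*z^4 + 150*z^3 - 450*z^2 - 147*z + 441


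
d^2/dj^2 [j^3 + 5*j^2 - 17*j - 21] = 6*j + 10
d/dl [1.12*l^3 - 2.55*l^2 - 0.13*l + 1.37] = 3.36*l^2 - 5.1*l - 0.13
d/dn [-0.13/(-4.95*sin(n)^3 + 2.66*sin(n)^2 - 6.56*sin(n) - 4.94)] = (-1.9305*sin(n)^2 + 0.6916*sin(n) - 0.8528)*cos(n)/(4.95*sin(n)^3 - 2.66*sin(n)^2 + 6.56*sin(n) + 4.94)^2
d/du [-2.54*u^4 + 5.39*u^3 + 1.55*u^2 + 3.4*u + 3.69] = -10.16*u^3 + 16.17*u^2 + 3.1*u + 3.4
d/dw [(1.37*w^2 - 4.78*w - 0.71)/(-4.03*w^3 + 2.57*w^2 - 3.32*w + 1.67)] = (5.5211*w^4 - 38.5268*w^3 - 0.8477*w^2 + 8.2252*w - 10.3398)/(16.2409*w^6 - 20.7142*w^5 + 33.3641*w^4 - 30.525*w^3 + 19.6062*w^2 - 11.0888*w + 2.7889)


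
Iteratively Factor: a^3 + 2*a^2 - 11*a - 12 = (a + 4)*(a^2 - 2*a - 3) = (a - 3)*(a + 4)*(a + 1)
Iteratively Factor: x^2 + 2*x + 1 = (x + 1)*(x + 1)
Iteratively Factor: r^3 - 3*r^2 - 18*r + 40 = (r - 2)*(r^2 - r - 20) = (r - 5)*(r - 2)*(r + 4)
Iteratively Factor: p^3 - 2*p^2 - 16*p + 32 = (p - 2)*(p^2 - 16) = (p - 2)*(p + 4)*(p - 4)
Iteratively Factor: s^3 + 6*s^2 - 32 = (s + 4)*(s^2 + 2*s - 8) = (s - 2)*(s + 4)*(s + 4)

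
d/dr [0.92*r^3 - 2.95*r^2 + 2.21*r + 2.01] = 2.76*r^2 - 5.9*r + 2.21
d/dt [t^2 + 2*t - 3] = 2*t + 2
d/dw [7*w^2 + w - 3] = 14*w + 1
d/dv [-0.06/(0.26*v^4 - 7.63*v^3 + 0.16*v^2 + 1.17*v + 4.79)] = (0.0624*v^3 - 1.3734*v^2 + 0.0192*v + 0.0702)/(0.26*v^4 - 7.63*v^3 + 0.16*v^2 + 1.17*v + 4.79)^2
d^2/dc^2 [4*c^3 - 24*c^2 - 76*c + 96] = 24*c - 48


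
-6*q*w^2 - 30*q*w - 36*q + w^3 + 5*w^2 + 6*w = (-6*q + w)*(w + 2)*(w + 3)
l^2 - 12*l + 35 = (l - 7)*(l - 5)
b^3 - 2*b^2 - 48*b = b*(b - 8)*(b + 6)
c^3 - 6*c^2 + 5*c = c*(c - 5)*(c - 1)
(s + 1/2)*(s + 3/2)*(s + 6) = s^3 + 8*s^2 + 51*s/4 + 9/2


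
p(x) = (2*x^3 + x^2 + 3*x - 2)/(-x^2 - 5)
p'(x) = 2*x*(2*x^3 + x^2 + 3*x - 2)/(-x^2 - 5)^2 + (6*x^2 + 2*x + 3)/(-x^2 - 5) = (-2*x^4 - 27*x^2 - 14*x - 15)/(x^4 + 10*x^2 + 25)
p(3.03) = -5.07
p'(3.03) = -2.36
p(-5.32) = 8.73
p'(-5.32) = -2.08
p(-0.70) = 0.78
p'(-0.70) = -0.63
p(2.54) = -3.92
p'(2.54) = -2.35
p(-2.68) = 3.39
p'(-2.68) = -1.85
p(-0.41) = 0.62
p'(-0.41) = -0.52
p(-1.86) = 2.01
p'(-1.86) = -1.49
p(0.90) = -0.51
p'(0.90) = -1.50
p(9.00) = -18.19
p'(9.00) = -2.09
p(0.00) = 0.40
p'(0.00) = -0.60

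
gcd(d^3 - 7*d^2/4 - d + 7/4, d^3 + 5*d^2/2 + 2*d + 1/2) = d + 1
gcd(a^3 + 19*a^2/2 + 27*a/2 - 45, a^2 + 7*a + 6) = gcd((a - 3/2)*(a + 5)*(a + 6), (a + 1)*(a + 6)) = a + 6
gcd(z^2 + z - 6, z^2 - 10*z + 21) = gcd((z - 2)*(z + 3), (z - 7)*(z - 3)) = 1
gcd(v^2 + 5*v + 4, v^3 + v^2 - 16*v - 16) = v^2 + 5*v + 4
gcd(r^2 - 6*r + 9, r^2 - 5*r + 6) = r - 3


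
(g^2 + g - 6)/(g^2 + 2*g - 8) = (g + 3)/(g + 4)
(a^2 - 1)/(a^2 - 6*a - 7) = (a - 1)/(a - 7)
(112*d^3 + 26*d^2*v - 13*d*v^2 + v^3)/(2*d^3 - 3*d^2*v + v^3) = (56*d^2 - 15*d*v + v^2)/(d^2 - 2*d*v + v^2)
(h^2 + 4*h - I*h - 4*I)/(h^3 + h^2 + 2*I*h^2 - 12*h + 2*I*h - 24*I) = (h - I)/(h^2 + h*(-3 + 2*I) - 6*I)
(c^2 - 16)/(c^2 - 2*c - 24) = (c - 4)/(c - 6)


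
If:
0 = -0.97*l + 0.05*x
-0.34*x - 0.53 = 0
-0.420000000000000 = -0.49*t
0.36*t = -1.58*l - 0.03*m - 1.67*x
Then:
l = -0.08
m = 80.72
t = 0.86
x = -1.56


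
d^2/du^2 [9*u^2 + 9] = 18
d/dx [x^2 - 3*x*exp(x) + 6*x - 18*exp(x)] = -3*x*exp(x) + 2*x - 21*exp(x) + 6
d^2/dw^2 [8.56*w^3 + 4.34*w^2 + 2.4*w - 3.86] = 51.36*w + 8.68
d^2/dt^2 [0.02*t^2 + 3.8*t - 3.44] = 0.0400000000000000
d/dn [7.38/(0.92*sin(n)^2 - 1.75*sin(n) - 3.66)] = (12.915 - 13.5792*sin(n))*cos(n)/(-0.92*sin(n)^2 + 1.75*sin(n) + 3.66)^2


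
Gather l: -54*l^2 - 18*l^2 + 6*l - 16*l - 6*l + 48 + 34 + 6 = -72*l^2 - 16*l + 88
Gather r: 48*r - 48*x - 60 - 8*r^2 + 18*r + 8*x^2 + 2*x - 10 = -8*r^2 + 66*r + 8*x^2 - 46*x - 70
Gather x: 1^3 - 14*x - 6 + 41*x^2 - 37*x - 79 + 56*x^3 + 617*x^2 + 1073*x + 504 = 56*x^3 + 658*x^2 + 1022*x + 420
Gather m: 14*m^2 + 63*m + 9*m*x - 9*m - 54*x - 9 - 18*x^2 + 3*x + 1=14*m^2 + m*(9*x + 54) - 18*x^2 - 51*x - 8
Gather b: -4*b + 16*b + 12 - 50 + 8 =12*b - 30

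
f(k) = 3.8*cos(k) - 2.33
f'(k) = -3.8*sin(k)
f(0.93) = -0.06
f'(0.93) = -3.05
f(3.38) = -6.02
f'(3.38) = 0.90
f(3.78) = -5.38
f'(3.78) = 2.26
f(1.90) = -3.56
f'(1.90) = -3.60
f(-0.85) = 0.18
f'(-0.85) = 2.85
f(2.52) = -5.42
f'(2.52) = -2.21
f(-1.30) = -1.31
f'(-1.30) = 3.66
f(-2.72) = -5.80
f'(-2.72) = 1.56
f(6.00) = 1.32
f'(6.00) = 1.06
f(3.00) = -6.09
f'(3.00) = -0.54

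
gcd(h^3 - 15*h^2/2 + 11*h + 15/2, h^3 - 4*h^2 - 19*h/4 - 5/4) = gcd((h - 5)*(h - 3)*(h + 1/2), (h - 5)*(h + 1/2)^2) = h^2 - 9*h/2 - 5/2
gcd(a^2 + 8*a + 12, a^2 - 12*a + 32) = 1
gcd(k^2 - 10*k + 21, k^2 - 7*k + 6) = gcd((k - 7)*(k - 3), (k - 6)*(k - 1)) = 1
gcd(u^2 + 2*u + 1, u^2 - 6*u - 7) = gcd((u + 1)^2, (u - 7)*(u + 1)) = u + 1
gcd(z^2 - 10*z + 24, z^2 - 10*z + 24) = z^2 - 10*z + 24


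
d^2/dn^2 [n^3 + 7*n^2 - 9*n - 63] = 6*n + 14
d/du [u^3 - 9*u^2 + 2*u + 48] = 3*u^2 - 18*u + 2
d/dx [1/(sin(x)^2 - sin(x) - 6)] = (1 - 2*sin(x))*cos(x)/(sin(x) + cos(x)^2 + 5)^2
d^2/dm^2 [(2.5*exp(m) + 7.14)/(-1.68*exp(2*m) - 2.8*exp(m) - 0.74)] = (-7.056*exp(4*m) - 68.847744*exp(3*m) - 82.11168*exp(2*m) - 15.291808*exp(m) + 13.42508)*exp(m)/(4.741632*exp(6*m) + 23.70816*exp(5*m) + 45.779328*exp(4*m) + 42.83776*exp(3*m) + 20.164704*exp(2*m) + 4.59984*exp(m) + 0.405224)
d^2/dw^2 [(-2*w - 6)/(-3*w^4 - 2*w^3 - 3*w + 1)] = 12*(3*(w + 3)*(4*w^3 + 2*w^2 + 1)^2 - (4*w^3 + 2*w^2 + 2*w*(w + 3)*(3*w + 1) + 1)*(3*w^4 + 2*w^3 + 3*w - 1))/(3*w^4 + 2*w^3 + 3*w - 1)^3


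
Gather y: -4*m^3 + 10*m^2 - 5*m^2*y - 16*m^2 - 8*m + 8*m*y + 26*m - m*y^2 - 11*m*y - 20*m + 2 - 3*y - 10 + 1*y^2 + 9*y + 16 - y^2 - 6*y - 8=-4*m^3 - 6*m^2 - m*y^2 - 2*m + y*(-5*m^2 - 3*m)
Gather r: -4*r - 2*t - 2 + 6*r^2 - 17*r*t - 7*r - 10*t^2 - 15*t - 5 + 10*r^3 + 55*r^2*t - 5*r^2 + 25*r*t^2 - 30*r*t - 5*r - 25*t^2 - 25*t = 10*r^3 + r^2*(55*t + 1) + r*(25*t^2 - 47*t - 16) - 35*t^2 - 42*t - 7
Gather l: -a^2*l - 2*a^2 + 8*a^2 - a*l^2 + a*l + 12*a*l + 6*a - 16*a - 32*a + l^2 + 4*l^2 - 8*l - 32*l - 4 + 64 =6*a^2 - 42*a + l^2*(5 - a) + l*(-a^2 + 13*a - 40) + 60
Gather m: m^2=m^2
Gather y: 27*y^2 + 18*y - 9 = 27*y^2 + 18*y - 9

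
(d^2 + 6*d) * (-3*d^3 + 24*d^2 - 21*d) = -3*d^5 + 6*d^4 + 123*d^3 - 126*d^2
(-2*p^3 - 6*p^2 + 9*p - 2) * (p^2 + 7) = -2*p^5 - 6*p^4 - 5*p^3 - 44*p^2 + 63*p - 14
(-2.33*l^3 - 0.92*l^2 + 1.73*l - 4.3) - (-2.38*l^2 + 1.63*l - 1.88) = -2.33*l^3 + 1.46*l^2 + 0.1*l - 2.42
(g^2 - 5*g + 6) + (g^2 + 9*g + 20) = 2*g^2 + 4*g + 26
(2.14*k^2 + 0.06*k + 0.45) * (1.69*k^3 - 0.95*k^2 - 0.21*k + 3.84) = 3.6166*k^5 - 1.9316*k^4 + 0.2541*k^3 + 7.7775*k^2 + 0.1359*k + 1.728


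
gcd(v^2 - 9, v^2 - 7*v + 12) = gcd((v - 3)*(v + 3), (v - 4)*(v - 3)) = v - 3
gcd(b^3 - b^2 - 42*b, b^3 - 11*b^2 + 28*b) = b^2 - 7*b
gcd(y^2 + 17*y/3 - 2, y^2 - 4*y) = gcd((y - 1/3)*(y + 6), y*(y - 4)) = 1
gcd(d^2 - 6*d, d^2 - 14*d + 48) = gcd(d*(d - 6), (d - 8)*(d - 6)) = d - 6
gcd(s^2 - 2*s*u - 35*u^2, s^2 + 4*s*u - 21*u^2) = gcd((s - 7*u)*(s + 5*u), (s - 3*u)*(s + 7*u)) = 1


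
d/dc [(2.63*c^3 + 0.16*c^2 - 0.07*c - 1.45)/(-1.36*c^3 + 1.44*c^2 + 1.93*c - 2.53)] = (4.0048*c^4 + 9.9614*c^3 - 25.4681*c^2 + 3.3664*c + 2.9756)/(1.8496*c^6 - 3.9168*c^5 - 3.176*c^4 + 12.44*c^3 - 3.5615*c^2 - 9.7658*c + 6.4009)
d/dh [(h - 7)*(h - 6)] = 2*h - 13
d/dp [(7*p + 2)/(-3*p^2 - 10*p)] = (21*p^2 + 12*p + 20)/(p^2*(9*p^2 + 60*p + 100))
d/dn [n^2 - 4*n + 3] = 2*n - 4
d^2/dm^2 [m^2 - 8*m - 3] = 2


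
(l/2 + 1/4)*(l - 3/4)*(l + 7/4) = l^3/2 + 3*l^2/4 - 13*l/32 - 21/64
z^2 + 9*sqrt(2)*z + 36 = (z + 3*sqrt(2))*(z + 6*sqrt(2))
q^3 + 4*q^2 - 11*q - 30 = (q - 3)*(q + 2)*(q + 5)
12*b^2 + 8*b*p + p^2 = (2*b + p)*(6*b + p)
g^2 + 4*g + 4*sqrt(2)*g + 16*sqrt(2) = (g + 4)*(g + 4*sqrt(2))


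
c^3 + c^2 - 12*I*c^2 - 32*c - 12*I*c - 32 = (c + 1)*(c - 8*I)*(c - 4*I)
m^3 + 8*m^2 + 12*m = m*(m + 2)*(m + 6)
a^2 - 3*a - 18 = (a - 6)*(a + 3)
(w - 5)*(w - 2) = w^2 - 7*w + 10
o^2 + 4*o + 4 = (o + 2)^2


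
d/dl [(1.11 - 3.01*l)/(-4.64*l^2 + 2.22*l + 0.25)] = (-13.9664*l^2 + 10.3008*l - 3.2167)/(21.5296*l^4 - 20.6016*l^3 + 2.6084*l^2 + 1.11*l + 0.0625)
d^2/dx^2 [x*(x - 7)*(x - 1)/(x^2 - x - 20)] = 40*(x^3 - 21*x^2 + 81*x - 167)/(x^6 - 3*x^5 - 57*x^4 + 119*x^3 + 1140*x^2 - 1200*x - 8000)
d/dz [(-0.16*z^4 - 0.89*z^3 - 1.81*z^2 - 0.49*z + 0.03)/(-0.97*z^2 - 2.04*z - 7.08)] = (0.3104*z^5 + 1.8425*z^4 + 8.1624*z^3 + 22.1207*z^2 + 25.6878*z + 3.5304)/(0.9409*z^4 + 3.9576*z^3 + 17.8968*z^2 + 28.8864*z + 50.1264)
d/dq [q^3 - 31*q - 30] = 3*q^2 - 31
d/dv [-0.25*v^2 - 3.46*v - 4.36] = -0.5*v - 3.46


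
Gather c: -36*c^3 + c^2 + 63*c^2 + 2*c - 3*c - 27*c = -36*c^3 + 64*c^2 - 28*c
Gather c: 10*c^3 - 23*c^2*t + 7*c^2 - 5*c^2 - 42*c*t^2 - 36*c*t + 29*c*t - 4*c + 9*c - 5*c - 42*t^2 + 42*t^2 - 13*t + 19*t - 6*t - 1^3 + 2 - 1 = 10*c^3 + c^2*(2 - 23*t) + c*(-42*t^2 - 7*t)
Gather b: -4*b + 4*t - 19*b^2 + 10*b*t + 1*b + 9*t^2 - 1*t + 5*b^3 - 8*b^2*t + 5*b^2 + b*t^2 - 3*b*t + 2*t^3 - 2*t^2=5*b^3 + b^2*(-8*t - 14) + b*(t^2 + 7*t - 3) + 2*t^3 + 7*t^2 + 3*t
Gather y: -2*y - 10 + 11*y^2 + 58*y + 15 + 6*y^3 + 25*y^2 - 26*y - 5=6*y^3 + 36*y^2 + 30*y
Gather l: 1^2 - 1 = 0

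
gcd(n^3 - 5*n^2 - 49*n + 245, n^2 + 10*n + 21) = n + 7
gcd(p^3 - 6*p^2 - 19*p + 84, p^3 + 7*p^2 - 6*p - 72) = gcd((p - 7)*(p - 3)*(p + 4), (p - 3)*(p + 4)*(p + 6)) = p^2 + p - 12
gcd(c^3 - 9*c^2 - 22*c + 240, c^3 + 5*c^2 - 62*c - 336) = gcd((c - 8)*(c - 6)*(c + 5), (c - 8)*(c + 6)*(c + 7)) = c - 8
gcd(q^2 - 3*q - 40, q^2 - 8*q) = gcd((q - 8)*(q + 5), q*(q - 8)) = q - 8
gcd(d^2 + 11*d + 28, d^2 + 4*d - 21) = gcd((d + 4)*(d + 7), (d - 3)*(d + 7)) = d + 7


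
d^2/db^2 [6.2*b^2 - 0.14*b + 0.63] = 12.4000000000000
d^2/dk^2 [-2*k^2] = -4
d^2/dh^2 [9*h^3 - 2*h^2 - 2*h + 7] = 54*h - 4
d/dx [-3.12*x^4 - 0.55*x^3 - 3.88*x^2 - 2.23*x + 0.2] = -12.48*x^3 - 1.65*x^2 - 7.76*x - 2.23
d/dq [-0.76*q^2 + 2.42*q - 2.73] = 2.42 - 1.52*q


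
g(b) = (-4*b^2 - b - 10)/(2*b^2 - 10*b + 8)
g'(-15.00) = 0.03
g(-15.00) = -1.47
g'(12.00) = 0.18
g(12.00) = -3.40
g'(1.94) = 0.23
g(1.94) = 6.97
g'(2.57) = 5.34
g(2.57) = 8.68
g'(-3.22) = 0.11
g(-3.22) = -0.79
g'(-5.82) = 0.08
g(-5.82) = -1.04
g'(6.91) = 1.46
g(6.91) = -6.04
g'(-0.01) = -1.64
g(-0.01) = -1.23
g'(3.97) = 14444.16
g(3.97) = 432.18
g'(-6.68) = 0.07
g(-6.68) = -1.11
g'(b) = (10 - 4*b)*(-4*b^2 - b - 10)/(2*b^2 - 10*b + 8)^2 + (-8*b - 1)/(2*b^2 - 10*b + 8) = 3*(7*b^2 - 4*b - 18)/(2*(b^4 - 10*b^3 + 33*b^2 - 40*b + 16))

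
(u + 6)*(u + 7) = u^2 + 13*u + 42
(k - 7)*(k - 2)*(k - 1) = k^3 - 10*k^2 + 23*k - 14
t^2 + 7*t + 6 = (t + 1)*(t + 6)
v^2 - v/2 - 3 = (v - 2)*(v + 3/2)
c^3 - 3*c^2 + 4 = (c - 2)^2*(c + 1)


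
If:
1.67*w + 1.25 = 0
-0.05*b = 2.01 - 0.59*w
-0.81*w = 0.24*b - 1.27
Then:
No Solution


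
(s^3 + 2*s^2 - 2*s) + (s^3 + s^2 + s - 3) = 2*s^3 + 3*s^2 - s - 3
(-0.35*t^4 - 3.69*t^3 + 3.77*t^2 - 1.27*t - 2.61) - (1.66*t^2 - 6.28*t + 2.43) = -0.35*t^4 - 3.69*t^3 + 2.11*t^2 + 5.01*t - 5.04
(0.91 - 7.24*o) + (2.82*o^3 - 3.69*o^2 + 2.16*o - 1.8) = 2.82*o^3 - 3.69*o^2 - 5.08*o - 0.89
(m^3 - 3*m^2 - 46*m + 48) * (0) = 0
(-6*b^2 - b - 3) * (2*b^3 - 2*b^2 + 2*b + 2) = -12*b^5 + 10*b^4 - 16*b^3 - 8*b^2 - 8*b - 6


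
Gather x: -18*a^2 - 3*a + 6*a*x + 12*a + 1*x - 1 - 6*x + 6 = -18*a^2 + 9*a + x*(6*a - 5) + 5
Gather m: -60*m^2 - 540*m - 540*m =-60*m^2 - 1080*m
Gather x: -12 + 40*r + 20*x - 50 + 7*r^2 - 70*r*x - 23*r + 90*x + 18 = 7*r^2 + 17*r + x*(110 - 70*r) - 44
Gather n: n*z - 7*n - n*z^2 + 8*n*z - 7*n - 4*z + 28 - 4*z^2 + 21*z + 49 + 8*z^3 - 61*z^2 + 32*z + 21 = n*(-z^2 + 9*z - 14) + 8*z^3 - 65*z^2 + 49*z + 98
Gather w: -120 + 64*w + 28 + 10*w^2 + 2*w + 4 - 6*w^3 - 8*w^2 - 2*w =-6*w^3 + 2*w^2 + 64*w - 88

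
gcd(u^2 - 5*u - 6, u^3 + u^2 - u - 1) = u + 1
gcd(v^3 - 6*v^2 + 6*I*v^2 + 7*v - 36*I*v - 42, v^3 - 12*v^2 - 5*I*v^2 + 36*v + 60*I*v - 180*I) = v - 6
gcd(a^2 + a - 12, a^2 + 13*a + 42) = 1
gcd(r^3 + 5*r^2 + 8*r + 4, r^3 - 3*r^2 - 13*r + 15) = 1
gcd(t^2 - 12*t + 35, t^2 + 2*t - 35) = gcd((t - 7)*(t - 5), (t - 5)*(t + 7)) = t - 5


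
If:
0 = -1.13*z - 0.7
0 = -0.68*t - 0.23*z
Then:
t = 0.21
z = -0.62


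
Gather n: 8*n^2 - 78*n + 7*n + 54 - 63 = 8*n^2 - 71*n - 9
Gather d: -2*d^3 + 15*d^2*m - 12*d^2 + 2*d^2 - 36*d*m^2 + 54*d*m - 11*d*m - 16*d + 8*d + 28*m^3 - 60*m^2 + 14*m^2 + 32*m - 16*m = -2*d^3 + d^2*(15*m - 10) + d*(-36*m^2 + 43*m - 8) + 28*m^3 - 46*m^2 + 16*m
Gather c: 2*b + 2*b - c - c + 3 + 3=4*b - 2*c + 6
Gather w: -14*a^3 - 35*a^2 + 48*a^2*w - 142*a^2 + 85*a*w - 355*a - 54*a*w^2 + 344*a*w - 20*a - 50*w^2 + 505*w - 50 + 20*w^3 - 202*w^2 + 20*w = -14*a^3 - 177*a^2 - 375*a + 20*w^3 + w^2*(-54*a - 252) + w*(48*a^2 + 429*a + 525) - 50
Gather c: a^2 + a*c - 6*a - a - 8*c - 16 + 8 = a^2 - 7*a + c*(a - 8) - 8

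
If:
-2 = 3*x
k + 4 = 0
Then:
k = -4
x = -2/3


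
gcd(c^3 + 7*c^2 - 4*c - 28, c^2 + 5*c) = 1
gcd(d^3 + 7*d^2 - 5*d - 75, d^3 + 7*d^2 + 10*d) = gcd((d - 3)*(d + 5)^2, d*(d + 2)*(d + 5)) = d + 5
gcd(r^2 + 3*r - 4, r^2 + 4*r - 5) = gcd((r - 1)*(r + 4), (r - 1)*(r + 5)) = r - 1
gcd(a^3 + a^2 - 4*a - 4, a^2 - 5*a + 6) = a - 2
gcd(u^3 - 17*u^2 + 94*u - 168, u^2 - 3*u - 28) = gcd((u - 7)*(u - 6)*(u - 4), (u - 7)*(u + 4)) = u - 7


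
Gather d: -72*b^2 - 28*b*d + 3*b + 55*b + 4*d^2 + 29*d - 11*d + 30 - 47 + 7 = -72*b^2 + 58*b + 4*d^2 + d*(18 - 28*b) - 10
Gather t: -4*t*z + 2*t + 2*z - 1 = t*(2 - 4*z) + 2*z - 1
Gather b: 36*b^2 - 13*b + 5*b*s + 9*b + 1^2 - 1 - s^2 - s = 36*b^2 + b*(5*s - 4) - s^2 - s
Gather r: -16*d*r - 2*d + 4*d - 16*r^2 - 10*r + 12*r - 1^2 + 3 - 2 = 2*d - 16*r^2 + r*(2 - 16*d)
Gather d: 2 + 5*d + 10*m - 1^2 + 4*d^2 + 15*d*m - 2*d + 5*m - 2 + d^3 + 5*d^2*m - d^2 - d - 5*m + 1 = d^3 + d^2*(5*m + 3) + d*(15*m + 2) + 10*m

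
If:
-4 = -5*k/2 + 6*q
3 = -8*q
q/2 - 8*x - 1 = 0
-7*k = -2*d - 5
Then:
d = -1/20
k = 7/10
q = -3/8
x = -19/128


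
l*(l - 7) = l^2 - 7*l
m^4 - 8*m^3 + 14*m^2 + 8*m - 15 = (m - 5)*(m - 3)*(m - 1)*(m + 1)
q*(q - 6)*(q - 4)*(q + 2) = q^4 - 8*q^3 + 4*q^2 + 48*q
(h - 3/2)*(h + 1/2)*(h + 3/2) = h^3 + h^2/2 - 9*h/4 - 9/8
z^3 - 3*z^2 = z^2*(z - 3)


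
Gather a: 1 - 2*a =1 - 2*a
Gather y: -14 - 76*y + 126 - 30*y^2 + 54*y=-30*y^2 - 22*y + 112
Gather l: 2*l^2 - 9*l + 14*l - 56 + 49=2*l^2 + 5*l - 7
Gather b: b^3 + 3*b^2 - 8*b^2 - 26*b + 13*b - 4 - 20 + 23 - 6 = b^3 - 5*b^2 - 13*b - 7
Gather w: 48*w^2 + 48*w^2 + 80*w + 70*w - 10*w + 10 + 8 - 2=96*w^2 + 140*w + 16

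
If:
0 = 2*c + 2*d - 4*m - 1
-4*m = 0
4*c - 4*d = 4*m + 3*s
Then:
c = 3*s/8 + 1/4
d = 1/4 - 3*s/8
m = 0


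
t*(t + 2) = t^2 + 2*t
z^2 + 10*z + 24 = (z + 4)*(z + 6)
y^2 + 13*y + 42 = (y + 6)*(y + 7)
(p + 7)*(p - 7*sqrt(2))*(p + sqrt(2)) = p^3 - 6*sqrt(2)*p^2 + 7*p^2 - 42*sqrt(2)*p - 14*p - 98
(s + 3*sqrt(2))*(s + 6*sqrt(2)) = s^2 + 9*sqrt(2)*s + 36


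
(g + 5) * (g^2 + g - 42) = g^3 + 6*g^2 - 37*g - 210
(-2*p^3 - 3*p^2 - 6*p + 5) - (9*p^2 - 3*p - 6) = -2*p^3 - 12*p^2 - 3*p + 11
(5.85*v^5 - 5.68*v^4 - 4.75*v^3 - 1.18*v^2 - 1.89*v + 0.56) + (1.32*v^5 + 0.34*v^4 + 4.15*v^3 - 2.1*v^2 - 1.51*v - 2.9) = 7.17*v^5 - 5.34*v^4 - 0.6*v^3 - 3.28*v^2 - 3.4*v - 2.34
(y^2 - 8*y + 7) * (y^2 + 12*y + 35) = y^4 + 4*y^3 - 54*y^2 - 196*y + 245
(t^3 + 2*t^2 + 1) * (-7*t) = -7*t^4 - 14*t^3 - 7*t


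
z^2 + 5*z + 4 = (z + 1)*(z + 4)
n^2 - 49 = (n - 7)*(n + 7)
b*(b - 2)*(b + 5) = b^3 + 3*b^2 - 10*b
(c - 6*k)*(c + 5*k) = c^2 - c*k - 30*k^2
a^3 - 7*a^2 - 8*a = a*(a - 8)*(a + 1)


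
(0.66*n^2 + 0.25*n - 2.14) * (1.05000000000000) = 0.693*n^2 + 0.2625*n - 2.247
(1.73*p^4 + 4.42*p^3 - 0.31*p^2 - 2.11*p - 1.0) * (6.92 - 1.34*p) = -2.3182*p^5 + 6.0488*p^4 + 31.0018*p^3 + 0.6822*p^2 - 13.2612*p - 6.92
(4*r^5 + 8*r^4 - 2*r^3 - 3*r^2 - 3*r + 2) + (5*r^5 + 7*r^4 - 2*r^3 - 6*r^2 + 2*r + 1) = 9*r^5 + 15*r^4 - 4*r^3 - 9*r^2 - r + 3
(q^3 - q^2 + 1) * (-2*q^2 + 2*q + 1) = -2*q^5 + 4*q^4 - q^3 - 3*q^2 + 2*q + 1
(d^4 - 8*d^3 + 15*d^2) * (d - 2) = d^5 - 10*d^4 + 31*d^3 - 30*d^2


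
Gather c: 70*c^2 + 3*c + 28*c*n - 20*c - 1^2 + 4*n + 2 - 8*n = 70*c^2 + c*(28*n - 17) - 4*n + 1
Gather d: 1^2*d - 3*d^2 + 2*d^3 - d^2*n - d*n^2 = 2*d^3 + d^2*(-n - 3) + d*(1 - n^2)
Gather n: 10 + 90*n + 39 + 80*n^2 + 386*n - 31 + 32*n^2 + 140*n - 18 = 112*n^2 + 616*n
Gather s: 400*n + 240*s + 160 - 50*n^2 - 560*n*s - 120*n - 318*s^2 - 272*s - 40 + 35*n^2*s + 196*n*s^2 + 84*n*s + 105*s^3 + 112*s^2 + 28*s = -50*n^2 + 280*n + 105*s^3 + s^2*(196*n - 206) + s*(35*n^2 - 476*n - 4) + 120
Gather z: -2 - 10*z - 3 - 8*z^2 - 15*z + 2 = -8*z^2 - 25*z - 3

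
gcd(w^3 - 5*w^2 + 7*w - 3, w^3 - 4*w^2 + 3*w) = w^2 - 4*w + 3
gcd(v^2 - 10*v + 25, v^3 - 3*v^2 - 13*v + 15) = v - 5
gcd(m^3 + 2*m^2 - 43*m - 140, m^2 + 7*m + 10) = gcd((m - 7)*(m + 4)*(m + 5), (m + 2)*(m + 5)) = m + 5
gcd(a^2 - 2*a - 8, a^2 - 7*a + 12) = a - 4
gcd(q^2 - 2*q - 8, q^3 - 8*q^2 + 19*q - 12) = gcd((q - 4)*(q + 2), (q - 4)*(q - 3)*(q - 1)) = q - 4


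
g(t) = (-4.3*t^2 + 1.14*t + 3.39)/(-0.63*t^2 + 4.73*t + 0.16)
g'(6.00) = -20.53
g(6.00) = -24.67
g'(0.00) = -619.23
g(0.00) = 21.19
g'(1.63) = -1.65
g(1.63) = -1.00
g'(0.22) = -11.81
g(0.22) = 2.93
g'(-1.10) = -1.27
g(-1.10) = 0.53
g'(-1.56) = -0.89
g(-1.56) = 1.01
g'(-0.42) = -5.47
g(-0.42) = -1.11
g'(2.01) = -1.76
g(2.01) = -1.64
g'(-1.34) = -1.03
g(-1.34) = 0.80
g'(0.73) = -2.25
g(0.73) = 0.59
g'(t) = (1.14 - 8.6*t)/(-0.63*t^2 + 4.73*t + 0.16) + (1.26*t - 4.73)*(-4.3*t^2 + 1.14*t + 3.39)/(-0.63*t^2 + 4.73*t + 0.16)^2 = (-19.6208*t^2 + 2.8954*t - 15.8523)/(0.3969*t^4 - 5.9598*t^3 + 22.1713*t^2 + 1.5136*t + 0.0256)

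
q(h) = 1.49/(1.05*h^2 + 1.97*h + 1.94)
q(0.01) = 0.76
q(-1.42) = 1.18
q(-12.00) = 0.01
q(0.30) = 0.57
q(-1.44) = 1.16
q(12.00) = 0.01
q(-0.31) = 1.04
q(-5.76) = 0.06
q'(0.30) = -0.56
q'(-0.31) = -0.96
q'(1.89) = -0.10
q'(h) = 1.49*(-2.1*h - 1.97)/(1.05*h^2 + 1.97*h + 1.94)^2 = (-3.129*h - 2.9353)/(1.05*h^2 + 1.97*h + 1.94)^2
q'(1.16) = -0.21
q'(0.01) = -0.77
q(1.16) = 0.26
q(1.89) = 0.16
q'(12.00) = -0.00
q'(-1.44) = 0.96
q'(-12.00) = 0.00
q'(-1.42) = 0.95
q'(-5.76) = 0.02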